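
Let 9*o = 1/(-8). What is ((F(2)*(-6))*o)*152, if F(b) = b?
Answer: 76/3 ≈ 25.333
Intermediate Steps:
o = -1/72 (o = (⅑)/(-8) = (⅑)*(-⅛) = -1/72 ≈ -0.013889)
((F(2)*(-6))*o)*152 = ((2*(-6))*(-1/72))*152 = -12*(-1/72)*152 = (⅙)*152 = 76/3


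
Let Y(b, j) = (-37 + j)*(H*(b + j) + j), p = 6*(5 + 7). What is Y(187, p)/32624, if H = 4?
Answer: 9695/8156 ≈ 1.1887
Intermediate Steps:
p = 72 (p = 6*12 = 72)
Y(b, j) = (-37 + j)*(4*b + 5*j) (Y(b, j) = (-37 + j)*(4*(b + j) + j) = (-37 + j)*((4*b + 4*j) + j) = (-37 + j)*(4*b + 5*j))
Y(187, p)/32624 = (-185*72 - 148*187 + 5*72² + 4*187*72)/32624 = (-13320 - 27676 + 5*5184 + 53856)*(1/32624) = (-13320 - 27676 + 25920 + 53856)*(1/32624) = 38780*(1/32624) = 9695/8156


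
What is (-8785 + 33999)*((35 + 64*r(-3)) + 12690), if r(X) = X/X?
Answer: 322461846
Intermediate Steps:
r(X) = 1
(-8785 + 33999)*((35 + 64*r(-3)) + 12690) = (-8785 + 33999)*((35 + 64*1) + 12690) = 25214*((35 + 64) + 12690) = 25214*(99 + 12690) = 25214*12789 = 322461846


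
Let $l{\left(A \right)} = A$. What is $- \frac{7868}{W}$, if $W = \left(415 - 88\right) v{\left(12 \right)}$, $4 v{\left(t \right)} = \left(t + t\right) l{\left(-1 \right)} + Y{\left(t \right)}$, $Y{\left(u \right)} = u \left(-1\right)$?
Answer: $\frac{7868}{2943} \approx 2.6735$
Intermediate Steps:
$Y{\left(u \right)} = - u$
$v{\left(t \right)} = - \frac{3 t}{4}$ ($v{\left(t \right)} = \frac{\left(t + t\right) \left(-1\right) - t}{4} = \frac{2 t \left(-1\right) - t}{4} = \frac{- 2 t - t}{4} = \frac{\left(-3\right) t}{4} = - \frac{3 t}{4}$)
$W = -2943$ ($W = \left(415 - 88\right) \left(\left(- \frac{3}{4}\right) 12\right) = 327 \left(-9\right) = -2943$)
$- \frac{7868}{W} = - \frac{7868}{-2943} = \left(-7868\right) \left(- \frac{1}{2943}\right) = \frac{7868}{2943}$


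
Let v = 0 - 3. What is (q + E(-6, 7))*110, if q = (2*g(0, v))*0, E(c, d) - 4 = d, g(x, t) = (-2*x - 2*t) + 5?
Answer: 1210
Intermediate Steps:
v = -3
g(x, t) = 5 - 2*t - 2*x (g(x, t) = (-2*t - 2*x) + 5 = 5 - 2*t - 2*x)
E(c, d) = 4 + d
q = 0 (q = (2*(5 - 2*(-3) - 2*0))*0 = (2*(5 + 6 + 0))*0 = (2*11)*0 = 22*0 = 0)
(q + E(-6, 7))*110 = (0 + (4 + 7))*110 = (0 + 11)*110 = 11*110 = 1210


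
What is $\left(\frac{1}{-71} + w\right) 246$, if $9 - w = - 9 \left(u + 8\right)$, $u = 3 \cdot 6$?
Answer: $\frac{4243992}{71} \approx 59775.0$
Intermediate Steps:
$u = 18$
$w = 243$ ($w = 9 - - 9 \left(18 + 8\right) = 9 - \left(-9\right) 26 = 9 - -234 = 9 + 234 = 243$)
$\left(\frac{1}{-71} + w\right) 246 = \left(\frac{1}{-71} + 243\right) 246 = \left(- \frac{1}{71} + 243\right) 246 = \frac{17252}{71} \cdot 246 = \frac{4243992}{71}$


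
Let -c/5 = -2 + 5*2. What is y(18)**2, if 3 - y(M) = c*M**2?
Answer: 168039369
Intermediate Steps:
c = -40 (c = -5*(-2 + 5*2) = -5*(-2 + 10) = -5*8 = -40)
y(M) = 3 + 40*M**2 (y(M) = 3 - (-40)*M**2 = 3 + 40*M**2)
y(18)**2 = (3 + 40*18**2)**2 = (3 + 40*324)**2 = (3 + 12960)**2 = 12963**2 = 168039369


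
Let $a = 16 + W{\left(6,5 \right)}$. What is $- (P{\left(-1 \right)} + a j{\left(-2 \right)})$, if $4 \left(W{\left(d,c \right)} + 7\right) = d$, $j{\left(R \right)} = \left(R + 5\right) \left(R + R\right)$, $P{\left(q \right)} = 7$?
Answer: $119$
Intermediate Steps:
$j{\left(R \right)} = 2 R \left(5 + R\right)$ ($j{\left(R \right)} = \left(5 + R\right) 2 R = 2 R \left(5 + R\right)$)
$W{\left(d,c \right)} = -7 + \frac{d}{4}$
$a = \frac{21}{2}$ ($a = 16 + \left(-7 + \frac{1}{4} \cdot 6\right) = 16 + \left(-7 + \frac{3}{2}\right) = 16 - \frac{11}{2} = \frac{21}{2} \approx 10.5$)
$- (P{\left(-1 \right)} + a j{\left(-2 \right)}) = - (7 + \frac{21 \cdot 2 \left(-2\right) \left(5 - 2\right)}{2}) = - (7 + \frac{21 \cdot 2 \left(-2\right) 3}{2}) = - (7 + \frac{21}{2} \left(-12\right)) = - (7 - 126) = \left(-1\right) \left(-119\right) = 119$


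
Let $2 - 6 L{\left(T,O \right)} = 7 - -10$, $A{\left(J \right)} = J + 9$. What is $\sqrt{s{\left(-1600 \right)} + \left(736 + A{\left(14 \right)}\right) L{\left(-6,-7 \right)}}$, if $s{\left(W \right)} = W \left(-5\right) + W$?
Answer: $\frac{\sqrt{18010}}{2} \approx 67.101$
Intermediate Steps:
$A{\left(J \right)} = 9 + J$
$s{\left(W \right)} = - 4 W$ ($s{\left(W \right)} = - 5 W + W = - 4 W$)
$L{\left(T,O \right)} = - \frac{5}{2}$ ($L{\left(T,O \right)} = \frac{1}{3} - \frac{7 - -10}{6} = \frac{1}{3} - \frac{7 + 10}{6} = \frac{1}{3} - \frac{17}{6} = - \frac{5}{2}$)
$\sqrt{s{\left(-1600 \right)} + \left(736 + A{\left(14 \right)}\right) L{\left(-6,-7 \right)}} = \sqrt{\left(-4\right) \left(-1600\right) + \left(736 + \left(9 + 14\right)\right) \left(- \frac{5}{2}\right)} = \sqrt{6400 + \left(736 + 23\right) \left(- \frac{5}{2}\right)} = \sqrt{6400 + 759 \left(- \frac{5}{2}\right)} = \sqrt{6400 - \frac{3795}{2}} = \sqrt{\frac{9005}{2}} = \frac{\sqrt{18010}}{2}$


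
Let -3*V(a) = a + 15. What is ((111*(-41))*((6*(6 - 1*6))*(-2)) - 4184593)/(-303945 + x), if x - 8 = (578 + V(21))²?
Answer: -4184593/16419 ≈ -254.86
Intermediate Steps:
V(a) = -5 - a/3 (V(a) = -(a + 15)/3 = -(15 + a)/3 = -5 - a/3)
x = 320364 (x = 8 + (578 + (-5 - ⅓*21))² = 8 + (578 + (-5 - 7))² = 8 + (578 - 12)² = 8 + 566² = 8 + 320356 = 320364)
((111*(-41))*((6*(6 - 1*6))*(-2)) - 4184593)/(-303945 + x) = ((111*(-41))*((6*(6 - 1*6))*(-2)) - 4184593)/(-303945 + 320364) = (-4551*6*(6 - 6)*(-2) - 4184593)/16419 = (-4551*6*0*(-2) - 4184593)*(1/16419) = (-0*(-2) - 4184593)*(1/16419) = (-4551*0 - 4184593)*(1/16419) = (0 - 4184593)*(1/16419) = -4184593*1/16419 = -4184593/16419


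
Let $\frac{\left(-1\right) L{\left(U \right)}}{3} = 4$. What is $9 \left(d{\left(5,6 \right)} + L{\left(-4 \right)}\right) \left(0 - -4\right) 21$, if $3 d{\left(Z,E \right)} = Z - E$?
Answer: $-9324$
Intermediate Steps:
$L{\left(U \right)} = -12$ ($L{\left(U \right)} = \left(-3\right) 4 = -12$)
$d{\left(Z,E \right)} = - \frac{E}{3} + \frac{Z}{3}$ ($d{\left(Z,E \right)} = \frac{Z - E}{3} = - \frac{E}{3} + \frac{Z}{3}$)
$9 \left(d{\left(5,6 \right)} + L{\left(-4 \right)}\right) \left(0 - -4\right) 21 = 9 \left(\left(\left(- \frac{1}{3}\right) 6 + \frac{1}{3} \cdot 5\right) - 12\right) \left(0 - -4\right) 21 = 9 \left(\left(-2 + \frac{5}{3}\right) - 12\right) \left(0 + 4\right) 21 = 9 \left(- \frac{1}{3} - 12\right) 4 \cdot 21 = 9 \left(\left(- \frac{37}{3}\right) 4\right) 21 = 9 \left(- \frac{148}{3}\right) 21 = \left(-444\right) 21 = -9324$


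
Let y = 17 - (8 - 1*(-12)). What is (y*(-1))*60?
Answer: 180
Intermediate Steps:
y = -3 (y = 17 - (8 + 12) = 17 - 1*20 = 17 - 20 = -3)
(y*(-1))*60 = -3*(-1)*60 = 3*60 = 180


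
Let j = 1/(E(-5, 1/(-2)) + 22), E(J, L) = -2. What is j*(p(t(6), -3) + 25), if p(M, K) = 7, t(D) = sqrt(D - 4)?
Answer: 8/5 ≈ 1.6000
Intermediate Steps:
t(D) = sqrt(-4 + D)
j = 1/20 (j = 1/(-2 + 22) = 1/20 ≈ 0.050000)
j*(p(t(6), -3) + 25) = (7 + 25)/20 = (1/20)*32 = 8/5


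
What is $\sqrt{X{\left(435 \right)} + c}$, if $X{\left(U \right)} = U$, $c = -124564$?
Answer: $i \sqrt{124129} \approx 352.32 i$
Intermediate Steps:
$\sqrt{X{\left(435 \right)} + c} = \sqrt{435 - 124564} = \sqrt{-124129} = i \sqrt{124129}$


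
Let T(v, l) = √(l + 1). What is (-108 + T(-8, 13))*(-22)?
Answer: 2376 - 22*√14 ≈ 2293.7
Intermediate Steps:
T(v, l) = √(1 + l)
(-108 + T(-8, 13))*(-22) = (-108 + √(1 + 13))*(-22) = (-108 + √14)*(-22) = 2376 - 22*√14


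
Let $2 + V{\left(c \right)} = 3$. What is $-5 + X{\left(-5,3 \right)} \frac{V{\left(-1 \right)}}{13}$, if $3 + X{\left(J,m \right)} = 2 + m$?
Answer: $- \frac{63}{13} \approx -4.8462$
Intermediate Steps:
$X{\left(J,m \right)} = -1 + m$ ($X{\left(J,m \right)} = -3 + \left(2 + m\right) = -1 + m$)
$V{\left(c \right)} = 1$ ($V{\left(c \right)} = -2 + 3 = 1$)
$-5 + X{\left(-5,3 \right)} \frac{V{\left(-1 \right)}}{13} = -5 + \left(-1 + 3\right) 1 \cdot \frac{1}{13} = -5 + 2 \cdot 1 \cdot \frac{1}{13} = -5 + 2 \cdot \frac{1}{13} = -5 + \frac{2}{13} = - \frac{63}{13}$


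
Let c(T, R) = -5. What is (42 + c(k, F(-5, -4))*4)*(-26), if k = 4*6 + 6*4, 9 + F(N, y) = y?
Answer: -572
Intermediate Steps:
F(N, y) = -9 + y
k = 48 (k = 24 + 24 = 48)
(42 + c(k, F(-5, -4))*4)*(-26) = (42 - 5*4)*(-26) = (42 - 20)*(-26) = 22*(-26) = -572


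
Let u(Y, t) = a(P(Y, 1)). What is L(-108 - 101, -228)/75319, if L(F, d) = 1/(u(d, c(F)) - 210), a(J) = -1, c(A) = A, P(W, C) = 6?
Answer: -1/15892309 ≈ -6.2924e-8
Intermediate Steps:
u(Y, t) = -1
L(F, d) = -1/211 (L(F, d) = 1/(-1 - 210) = 1/(-211) = -1/211)
L(-108 - 101, -228)/75319 = -1/211/75319 = -1/211*1/75319 = -1/15892309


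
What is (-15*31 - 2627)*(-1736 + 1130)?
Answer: 1873752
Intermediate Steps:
(-15*31 - 2627)*(-1736 + 1130) = (-465 - 2627)*(-606) = -3092*(-606) = 1873752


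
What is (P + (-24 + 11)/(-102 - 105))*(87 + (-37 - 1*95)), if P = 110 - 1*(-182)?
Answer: -302285/23 ≈ -13143.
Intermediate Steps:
P = 292 (P = 110 + 182 = 292)
(P + (-24 + 11)/(-102 - 105))*(87 + (-37 - 1*95)) = (292 + (-24 + 11)/(-102 - 105))*(87 + (-37 - 1*95)) = (292 - 13/(-207))*(87 + (-37 - 95)) = (292 - 13*(-1/207))*(87 - 132) = (292 + 13/207)*(-45) = (60457/207)*(-45) = -302285/23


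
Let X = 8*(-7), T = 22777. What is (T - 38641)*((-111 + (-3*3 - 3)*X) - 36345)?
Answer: 567677376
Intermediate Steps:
X = -56
(T - 38641)*((-111 + (-3*3 - 3)*X) - 36345) = (22777 - 38641)*((-111 + (-3*3 - 3)*(-56)) - 36345) = -15864*((-111 + (-9 - 3)*(-56)) - 36345) = -15864*((-111 - 12*(-56)) - 36345) = -15864*((-111 + 672) - 36345) = -15864*(561 - 36345) = -15864*(-35784) = 567677376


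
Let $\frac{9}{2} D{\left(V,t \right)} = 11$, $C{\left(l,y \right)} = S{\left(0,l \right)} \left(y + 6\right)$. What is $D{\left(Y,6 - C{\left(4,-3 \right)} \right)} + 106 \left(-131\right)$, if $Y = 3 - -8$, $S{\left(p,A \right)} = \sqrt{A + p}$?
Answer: $- \frac{124952}{9} \approx -13884.0$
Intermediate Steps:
$C{\left(l,y \right)} = \sqrt{l} \left(6 + y\right)$ ($C{\left(l,y \right)} = \sqrt{l + 0} \left(y + 6\right) = \sqrt{l} \left(6 + y\right)$)
$Y = 11$ ($Y = 3 + 8 = 11$)
$D{\left(V,t \right)} = \frac{22}{9}$ ($D{\left(V,t \right)} = \frac{2}{9} \cdot 11 = \frac{22}{9}$)
$D{\left(Y,6 - C{\left(4,-3 \right)} \right)} + 106 \left(-131\right) = \frac{22}{9} + 106 \left(-131\right) = \frac{22}{9} - 13886 = - \frac{124952}{9}$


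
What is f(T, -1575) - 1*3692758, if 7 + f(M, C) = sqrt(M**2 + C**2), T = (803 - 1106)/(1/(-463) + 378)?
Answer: -3692765 + 3*sqrt(8442271952108794)/175013 ≈ -3.6912e+6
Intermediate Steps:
T = -140289/175013 (T = -303/(-1/463 + 378) = -303/175013/463 = -303*463/175013 = -140289/175013 ≈ -0.80159)
f(M, C) = -7 + sqrt(C**2 + M**2) (f(M, C) = -7 + sqrt(M**2 + C**2) = -7 + sqrt(C**2 + M**2))
f(T, -1575) - 1*3692758 = (-7 + sqrt((-1575)**2 + (-140289/175013)**2)) - 1*3692758 = (-7 + sqrt(2480625 + 19681003521/30629550169)) - 3692758 = (-7 + sqrt(75980447568979146/30629550169)) - 3692758 = (-7 + 3*sqrt(8442271952108794)/175013) - 3692758 = -3692765 + 3*sqrt(8442271952108794)/175013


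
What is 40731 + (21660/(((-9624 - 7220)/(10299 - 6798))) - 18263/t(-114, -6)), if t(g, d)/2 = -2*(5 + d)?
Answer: 533335811/16844 ≈ 31663.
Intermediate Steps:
t(g, d) = -20 - 4*d (t(g, d) = 2*(-2*(5 + d)) = 2*(-10 - 2*d) = -20 - 4*d)
40731 + (21660/(((-9624 - 7220)/(10299 - 6798))) - 18263/t(-114, -6)) = 40731 + (21660/(((-9624 - 7220)/(10299 - 6798))) - 18263/(-20 - 4*(-6))) = 40731 + (21660/((-16844/3501)) - 18263/(-20 + 24)) = 40731 + (21660/((-16844*1/3501)) - 18263/4) = 40731 + (21660/(-16844/3501) - 18263*¼) = 40731 + (21660*(-3501/16844) - 18263/4) = 40731 + (-18957915/4211 - 18263/4) = 40731 - 152737153/16844 = 533335811/16844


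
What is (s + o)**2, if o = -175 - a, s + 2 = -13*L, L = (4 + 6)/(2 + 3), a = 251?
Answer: 206116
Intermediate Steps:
L = 2 (L = 10/5 = 10*(1/5) = 2)
s = -28 (s = -2 - 13*2 = -2 - 26 = -28)
o = -426 (o = -175 - 1*251 = -175 - 251 = -426)
(s + o)**2 = (-28 - 426)**2 = (-454)**2 = 206116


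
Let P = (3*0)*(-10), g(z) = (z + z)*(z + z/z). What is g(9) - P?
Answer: 180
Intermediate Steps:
g(z) = 2*z*(1 + z) (g(z) = (2*z)*(z + 1) = (2*z)*(1 + z) = 2*z*(1 + z))
P = 0 (P = 0*(-10) = 0)
g(9) - P = 2*9*(1 + 9) - 1*0 = 2*9*10 + 0 = 180 + 0 = 180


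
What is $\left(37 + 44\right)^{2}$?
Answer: $6561$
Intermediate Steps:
$\left(37 + 44\right)^{2} = 81^{2} = 6561$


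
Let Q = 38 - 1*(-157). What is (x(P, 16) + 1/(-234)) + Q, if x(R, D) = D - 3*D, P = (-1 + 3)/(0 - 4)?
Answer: 38141/234 ≈ 163.00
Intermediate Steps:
P = -1/2 (P = 2/(-4) = 2*(-1/4) = -1/2 ≈ -0.50000)
x(R, D) = -2*D
Q = 195 (Q = 38 + 157 = 195)
(x(P, 16) + 1/(-234)) + Q = (-2*16 + 1/(-234)) + 195 = (-32 - 1/234) + 195 = -7489/234 + 195 = 38141/234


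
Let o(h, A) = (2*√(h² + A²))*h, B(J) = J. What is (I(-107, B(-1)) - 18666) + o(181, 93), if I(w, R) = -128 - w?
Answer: -18687 + 362*√41410 ≈ 54978.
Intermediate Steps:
o(h, A) = 2*h*√(A² + h²) (o(h, A) = (2*√(A² + h²))*h = 2*h*√(A² + h²))
(I(-107, B(-1)) - 18666) + o(181, 93) = ((-128 - 1*(-107)) - 18666) + 2*181*√(93² + 181²) = ((-128 + 107) - 18666) + 2*181*√(8649 + 32761) = (-21 - 18666) + 2*181*√41410 = -18687 + 362*√41410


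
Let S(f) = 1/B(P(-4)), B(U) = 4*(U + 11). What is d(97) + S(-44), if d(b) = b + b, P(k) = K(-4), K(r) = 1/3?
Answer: 26387/136 ≈ 194.02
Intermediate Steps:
K(r) = 1/3
P(k) = 1/3
B(U) = 44 + 4*U (B(U) = 4*(11 + U) = 44 + 4*U)
d(b) = 2*b
S(f) = 3/136 (S(f) = 1/(44 + 4*(1/3)) = 1/(44 + 4/3) = 1/(136/3) = 3/136)
d(97) + S(-44) = 2*97 + 3/136 = 194 + 3/136 = 26387/136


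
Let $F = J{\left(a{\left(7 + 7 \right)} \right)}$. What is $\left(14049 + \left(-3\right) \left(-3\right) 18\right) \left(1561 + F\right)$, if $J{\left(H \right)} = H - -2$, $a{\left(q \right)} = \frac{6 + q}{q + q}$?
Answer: $\frac{155553606}{7} \approx 2.2222 \cdot 10^{7}$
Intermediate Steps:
$a{\left(q \right)} = \frac{6 + q}{2 q}$
$J{\left(H \right)} = 2 + H$ ($J{\left(H \right)} = H + 2 = 2 + H$)
$F = \frac{19}{7}$ ($F = 2 + \frac{6 + \left(7 + 7\right)}{2 \left(7 + 7\right)} = 2 + \frac{6 + 14}{2 \cdot 14} = 2 + \frac{1}{2} \cdot \frac{1}{14} \cdot 20 = 2 + \frac{5}{7} = \frac{19}{7} \approx 2.7143$)
$\left(14049 + \left(-3\right) \left(-3\right) 18\right) \left(1561 + F\right) = \left(14049 + \left(-3\right) \left(-3\right) 18\right) \left(1561 + \frac{19}{7}\right) = \left(14049 + 9 \cdot 18\right) \frac{10946}{7} = \left(14049 + 162\right) \frac{10946}{7} = 14211 \cdot \frac{10946}{7} = \frac{155553606}{7}$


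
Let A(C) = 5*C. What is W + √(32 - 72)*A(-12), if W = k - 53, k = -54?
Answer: -107 - 120*I*√10 ≈ -107.0 - 379.47*I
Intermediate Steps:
W = -107 (W = -54 - 53 = -107)
W + √(32 - 72)*A(-12) = -107 + √(32 - 72)*(5*(-12)) = -107 + √(-40)*(-60) = -107 + (2*I*√10)*(-60) = -107 - 120*I*√10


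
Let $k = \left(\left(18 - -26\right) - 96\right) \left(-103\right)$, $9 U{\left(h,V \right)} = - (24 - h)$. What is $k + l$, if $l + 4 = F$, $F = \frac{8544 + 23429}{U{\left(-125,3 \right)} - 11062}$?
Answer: $\frac{533344107}{99707} \approx 5349.1$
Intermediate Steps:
$U{\left(h,V \right)} = - \frac{8}{3} + \frac{h}{9}$ ($U{\left(h,V \right)} = \frac{\left(-1\right) \left(24 - h\right)}{9} = \frac{-24 + h}{9} = - \frac{8}{3} + \frac{h}{9}$)
$F = - \frac{287757}{99707}$ ($F = \frac{8544 + 23429}{\left(- \frac{8}{3} + \frac{1}{9} \left(-125\right)\right) - 11062} = \frac{31973}{\left(- \frac{8}{3} - \frac{125}{9}\right) - 11062} = \frac{31973}{- \frac{149}{9} - 11062} = \frac{31973}{- \frac{99707}{9}} = 31973 \left(- \frac{9}{99707}\right) = - \frac{287757}{99707} \approx -2.886$)
$l = - \frac{686585}{99707}$ ($l = -4 - \frac{287757}{99707} = - \frac{686585}{99707} \approx -6.886$)
$k = 5356$ ($k = \left(\left(18 + 26\right) - 96\right) \left(-103\right) = \left(44 - 96\right) \left(-103\right) = \left(-52\right) \left(-103\right) = 5356$)
$k + l = 5356 - \frac{686585}{99707} = \frac{533344107}{99707}$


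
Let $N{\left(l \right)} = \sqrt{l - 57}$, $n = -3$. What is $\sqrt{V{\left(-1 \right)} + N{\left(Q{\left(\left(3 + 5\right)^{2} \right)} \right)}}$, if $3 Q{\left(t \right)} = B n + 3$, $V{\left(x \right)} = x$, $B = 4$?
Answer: $\sqrt{-1 + 2 i \sqrt{15}} \approx 1.8453 + 2.0988 i$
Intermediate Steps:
$Q{\left(t \right)} = -3$ ($Q{\left(t \right)} = \frac{4 \left(-3\right) + 3}{3} = \frac{-12 + 3}{3} = \frac{1}{3} \left(-9\right) = -3$)
$N{\left(l \right)} = \sqrt{-57 + l}$
$\sqrt{V{\left(-1 \right)} + N{\left(Q{\left(\left(3 + 5\right)^{2} \right)} \right)}} = \sqrt{-1 + \sqrt{-57 - 3}} = \sqrt{-1 + \sqrt{-60}} = \sqrt{-1 + 2 i \sqrt{15}}$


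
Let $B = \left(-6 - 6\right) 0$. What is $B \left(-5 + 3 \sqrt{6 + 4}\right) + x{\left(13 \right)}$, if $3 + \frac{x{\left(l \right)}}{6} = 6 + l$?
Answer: $96$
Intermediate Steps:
$x{\left(l \right)} = 18 + 6 l$ ($x{\left(l \right)} = -18 + 6 \left(6 + l\right) = -18 + \left(36 + 6 l\right) = 18 + 6 l$)
$B = 0$ ($B = \left(-12\right) 0 = 0$)
$B \left(-5 + 3 \sqrt{6 + 4}\right) + x{\left(13 \right)} = 0 \left(-5 + 3 \sqrt{6 + 4}\right) + \left(18 + 6 \cdot 13\right) = 0 \left(-5 + 3 \sqrt{10}\right) + \left(18 + 78\right) = 0 + 96 = 96$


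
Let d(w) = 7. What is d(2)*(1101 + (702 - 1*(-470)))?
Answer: 15911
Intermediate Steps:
d(2)*(1101 + (702 - 1*(-470))) = 7*(1101 + (702 - 1*(-470))) = 7*(1101 + (702 + 470)) = 7*(1101 + 1172) = 7*2273 = 15911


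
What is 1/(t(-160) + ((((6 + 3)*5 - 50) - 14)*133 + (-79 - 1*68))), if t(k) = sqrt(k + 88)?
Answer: -1337/3575174 - 3*I*sqrt(2)/3575174 ≈ -0.00037397 - 1.1867e-6*I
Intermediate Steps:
t(k) = sqrt(88 + k)
1/(t(-160) + ((((6 + 3)*5 - 50) - 14)*133 + (-79 - 1*68))) = 1/(sqrt(88 - 160) + ((((6 + 3)*5 - 50) - 14)*133 + (-79 - 1*68))) = 1/(sqrt(-72) + (((9*5 - 50) - 14)*133 + (-79 - 68))) = 1/(6*I*sqrt(2) + (((45 - 50) - 14)*133 - 147)) = 1/(6*I*sqrt(2) + ((-5 - 14)*133 - 147)) = 1/(6*I*sqrt(2) + (-19*133 - 147)) = 1/(6*I*sqrt(2) + (-2527 - 147)) = 1/(6*I*sqrt(2) - 2674) = 1/(-2674 + 6*I*sqrt(2))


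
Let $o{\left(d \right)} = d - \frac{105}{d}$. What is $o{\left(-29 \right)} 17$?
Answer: $- \frac{12512}{29} \approx -431.45$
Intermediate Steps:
$o{\left(-29 \right)} 17 = \left(-29 - \frac{105}{-29}\right) 17 = \left(-29 - - \frac{105}{29}\right) 17 = \left(-29 + \frac{105}{29}\right) 17 = \left(- \frac{736}{29}\right) 17 = - \frac{12512}{29}$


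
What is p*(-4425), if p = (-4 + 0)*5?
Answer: 88500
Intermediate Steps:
p = -20 (p = -4*5 = -20)
p*(-4425) = -20*(-4425) = 88500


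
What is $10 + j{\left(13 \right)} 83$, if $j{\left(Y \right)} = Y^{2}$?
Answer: $14037$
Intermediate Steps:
$10 + j{\left(13 \right)} 83 = 10 + 13^{2} \cdot 83 = 10 + 169 \cdot 83 = 10 + 14027 = 14037$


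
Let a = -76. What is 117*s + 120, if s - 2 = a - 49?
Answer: -14271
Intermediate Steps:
s = -123 (s = 2 + (-76 - 49) = 2 - 125 = -123)
117*s + 120 = 117*(-123) + 120 = -14391 + 120 = -14271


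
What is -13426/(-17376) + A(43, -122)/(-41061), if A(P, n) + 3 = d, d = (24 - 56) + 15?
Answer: 91938751/118912656 ≈ 0.77316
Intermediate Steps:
d = -17 (d = -32 + 15 = -17)
A(P, n) = -20 (A(P, n) = -3 - 17 = -20)
-13426/(-17376) + A(43, -122)/(-41061) = -13426/(-17376) - 20/(-41061) = -13426*(-1/17376) - 20*(-1/41061) = 6713/8688 + 20/41061 = 91938751/118912656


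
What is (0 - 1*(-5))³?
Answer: 125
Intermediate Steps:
(0 - 1*(-5))³ = (0 + 5)³ = 5³ = 125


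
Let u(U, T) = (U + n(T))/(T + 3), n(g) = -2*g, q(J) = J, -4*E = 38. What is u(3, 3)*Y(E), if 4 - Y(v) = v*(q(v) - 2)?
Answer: 421/8 ≈ 52.625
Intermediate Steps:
E = -19/2 (E = -1/4*38 = -19/2 ≈ -9.5000)
u(U, T) = (U - 2*T)/(3 + T) (u(U, T) = (U - 2*T)/(T + 3) = (U - 2*T)/(3 + T))
Y(v) = 4 - v*(-2 + v) (Y(v) = 4 - v*(v - 2) = 4 - v*(-2 + v))
u(3, 3)*Y(E) = ((3 - 2*3)/(3 + 3))*(4 - (-19/2)**2 + 2*(-19/2)) = ((3 - 6)/6)*(4 - 1*361/4 - 19) = ((1/6)*(-3))*(4 - 361/4 - 19) = -1/2*(-421/4) = 421/8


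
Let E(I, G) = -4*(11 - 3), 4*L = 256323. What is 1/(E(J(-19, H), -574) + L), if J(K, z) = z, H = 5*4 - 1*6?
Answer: 4/256195 ≈ 1.5613e-5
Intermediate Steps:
H = 14 (H = 20 - 6 = 14)
L = 256323/4 (L = (1/4)*256323 = 256323/4 ≈ 64081.)
E(I, G) = -32 (E(I, G) = -4*8 = -32)
1/(E(J(-19, H), -574) + L) = 1/(-32 + 256323/4) = 1/(256195/4) = 4/256195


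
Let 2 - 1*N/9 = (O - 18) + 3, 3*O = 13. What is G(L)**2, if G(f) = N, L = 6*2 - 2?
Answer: 12996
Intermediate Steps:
O = 13/3 (O = (1/3)*13 = 13/3 ≈ 4.3333)
L = 10 (L = 12 - 2 = 10)
N = 114 (N = 18 - 9*((13/3 - 18) + 3) = 18 - 9*(-41/3 + 3) = 18 - 9*(-32/3) = 18 + 96 = 114)
G(f) = 114
G(L)**2 = 114**2 = 12996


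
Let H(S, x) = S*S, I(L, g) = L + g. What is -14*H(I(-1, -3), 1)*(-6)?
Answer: 1344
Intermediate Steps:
H(S, x) = S²
-14*H(I(-1, -3), 1)*(-6) = -14*(-1 - 3)²*(-6) = -14*(-4)²*(-6) = -14*16*(-6) = -224*(-6) = 1344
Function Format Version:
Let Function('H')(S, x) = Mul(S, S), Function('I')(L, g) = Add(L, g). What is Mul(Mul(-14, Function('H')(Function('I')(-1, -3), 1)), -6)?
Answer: 1344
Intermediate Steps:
Function('H')(S, x) = Pow(S, 2)
Mul(Mul(-14, Function('H')(Function('I')(-1, -3), 1)), -6) = Mul(Mul(-14, Pow(Add(-1, -3), 2)), -6) = Mul(Mul(-14, Pow(-4, 2)), -6) = Mul(Mul(-14, 16), -6) = Mul(-224, -6) = 1344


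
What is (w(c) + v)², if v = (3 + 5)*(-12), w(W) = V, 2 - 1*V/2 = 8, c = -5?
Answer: 11664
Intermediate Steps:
V = -12 (V = 4 - 2*8 = 4 - 16 = -12)
w(W) = -12
v = -96 (v = 8*(-12) = -96)
(w(c) + v)² = (-12 - 96)² = (-108)² = 11664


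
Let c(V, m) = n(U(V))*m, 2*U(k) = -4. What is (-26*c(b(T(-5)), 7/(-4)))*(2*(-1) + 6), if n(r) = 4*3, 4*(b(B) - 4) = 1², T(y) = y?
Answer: 2184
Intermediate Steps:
U(k) = -2 (U(k) = (½)*(-4) = -2)
b(B) = 17/4 (b(B) = 4 + (¼)*1² = 4 + (¼)*1 = 4 + ¼ = 17/4)
n(r) = 12
c(V, m) = 12*m
(-26*c(b(T(-5)), 7/(-4)))*(2*(-1) + 6) = (-312*7/(-4))*(2*(-1) + 6) = (-312*7*(-¼))*(-2 + 6) = -312*(-7)/4*4 = -26*(-21)*4 = 546*4 = 2184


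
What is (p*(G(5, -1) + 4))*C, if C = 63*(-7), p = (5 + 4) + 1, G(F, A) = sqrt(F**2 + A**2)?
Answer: -17640 - 4410*sqrt(26) ≈ -40127.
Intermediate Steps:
G(F, A) = sqrt(A**2 + F**2)
p = 10 (p = 9 + 1 = 10)
C = -441
(p*(G(5, -1) + 4))*C = (10*(sqrt((-1)**2 + 5**2) + 4))*(-441) = (10*(sqrt(1 + 25) + 4))*(-441) = (10*(sqrt(26) + 4))*(-441) = (10*(4 + sqrt(26)))*(-441) = (40 + 10*sqrt(26))*(-441) = -17640 - 4410*sqrt(26)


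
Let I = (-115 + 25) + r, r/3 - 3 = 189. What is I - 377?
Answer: 109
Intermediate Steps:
r = 576 (r = 9 + 3*189 = 9 + 567 = 576)
I = 486 (I = (-115 + 25) + 576 = -90 + 576 = 486)
I - 377 = 486 - 377 = 109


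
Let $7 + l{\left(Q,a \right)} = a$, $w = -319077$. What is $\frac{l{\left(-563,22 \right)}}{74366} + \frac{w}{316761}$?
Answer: $- \frac{7907909589}{7852082842} \approx -1.0071$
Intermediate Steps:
$l{\left(Q,a \right)} = -7 + a$
$\frac{l{\left(-563,22 \right)}}{74366} + \frac{w}{316761} = \frac{-7 + 22}{74366} - \frac{319077}{316761} = 15 \cdot \frac{1}{74366} - \frac{106359}{105587} = \frac{15}{74366} - \frac{106359}{105587} = - \frac{7907909589}{7852082842}$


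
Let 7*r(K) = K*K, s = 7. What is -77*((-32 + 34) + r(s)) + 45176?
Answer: 44483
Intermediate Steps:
r(K) = K²/7 (r(K) = (K*K)/7 = K²/7)
-77*((-32 + 34) + r(s)) + 45176 = -77*((-32 + 34) + (⅐)*7²) + 45176 = -77*(2 + (⅐)*49) + 45176 = -77*(2 + 7) + 45176 = -77*9 + 45176 = -693 + 45176 = 44483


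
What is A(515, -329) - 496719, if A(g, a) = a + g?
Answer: -496533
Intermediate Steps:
A(515, -329) - 496719 = (-329 + 515) - 496719 = 186 - 496719 = -496533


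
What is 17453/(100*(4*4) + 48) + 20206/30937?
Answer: 573242949/50984176 ≈ 11.244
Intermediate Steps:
17453/(100*(4*4) + 48) + 20206/30937 = 17453/(100*16 + 48) + 20206*(1/30937) = 17453/(1600 + 48) + 20206/30937 = 17453/1648 + 20206/30937 = 573242949/50984176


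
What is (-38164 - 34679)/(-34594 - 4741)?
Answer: 72843/39335 ≈ 1.8519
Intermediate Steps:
(-38164 - 34679)/(-34594 - 4741) = -72843/(-39335) = -72843*(-1/39335) = 72843/39335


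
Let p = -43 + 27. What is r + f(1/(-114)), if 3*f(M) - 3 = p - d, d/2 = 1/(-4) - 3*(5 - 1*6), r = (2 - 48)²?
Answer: 12659/6 ≈ 2109.8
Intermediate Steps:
r = 2116 (r = (-46)² = 2116)
p = -16
d = 11/2 (d = 2*(1/(-4) - 3*(5 - 1*6)) = 2*(-¼ - 3*(5 - 6)) = 2*(-¼ - 3*(-1)) = 2*(-¼ + 3) = 2*(11/4) = 11/2 ≈ 5.5000)
f(M) = -37/6 (f(M) = 1 + (-16 - 1*11/2)/3 = 1 + (-16 - 11/2)/3 = 1 + (⅓)*(-43/2) = 1 - 43/6 = -37/6)
r + f(1/(-114)) = 2116 - 37/6 = 12659/6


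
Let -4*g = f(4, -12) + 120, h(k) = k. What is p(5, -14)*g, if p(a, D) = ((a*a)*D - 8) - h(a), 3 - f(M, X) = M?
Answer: 43197/4 ≈ 10799.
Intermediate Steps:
f(M, X) = 3 - M
p(a, D) = -8 - a + D*a**2 (p(a, D) = ((a*a)*D - 8) - a = (a**2*D - 8) - a = (D*a**2 - 8) - a = (-8 + D*a**2) - a = -8 - a + D*a**2)
g = -119/4 (g = -((3 - 1*4) + 120)/4 = -((3 - 4) + 120)/4 = -(-1 + 120)/4 = -1/4*119 = -119/4 ≈ -29.750)
p(5, -14)*g = (-8 - 1*5 - 14*5**2)*(-119/4) = (-8 - 5 - 14*25)*(-119/4) = (-8 - 5 - 350)*(-119/4) = -363*(-119/4) = 43197/4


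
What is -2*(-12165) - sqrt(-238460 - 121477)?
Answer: 24330 - 3*I*sqrt(39993) ≈ 24330.0 - 599.95*I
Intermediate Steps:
-2*(-12165) - sqrt(-238460 - 121477) = 24330 - sqrt(-359937) = 24330 - 3*I*sqrt(39993)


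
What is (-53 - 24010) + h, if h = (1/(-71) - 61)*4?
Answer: -1725801/71 ≈ -24307.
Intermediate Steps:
h = -17328/71 (h = (-1/71 - 61)*4 = -4332/71*4 = -17328/71 ≈ -244.06)
(-53 - 24010) + h = (-53 - 24010) - 17328/71 = -24063 - 17328/71 = -1725801/71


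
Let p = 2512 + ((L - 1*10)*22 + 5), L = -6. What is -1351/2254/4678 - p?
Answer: -3261174333/1506316 ≈ -2165.0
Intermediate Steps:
p = 2165 (p = 2512 + ((-6 - 1*10)*22 + 5) = 2512 + ((-6 - 10)*22 + 5) = 2512 + (-16*22 + 5) = 2512 + (-352 + 5) = 2512 - 347 = 2165)
-1351/2254/4678 - p = -1351/2254/4678 - 1*2165 = -1351*1/2254*(1/4678) - 2165 = -193/322*1/4678 - 2165 = -193/1506316 - 2165 = -3261174333/1506316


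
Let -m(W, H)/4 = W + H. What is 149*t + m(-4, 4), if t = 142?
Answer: 21158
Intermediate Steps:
m(W, H) = -4*H - 4*W (m(W, H) = -4*(W + H) = -4*(H + W) = -4*H - 4*W)
149*t + m(-4, 4) = 149*142 + (-4*4 - 4*(-4)) = 21158 + (-16 + 16) = 21158 + 0 = 21158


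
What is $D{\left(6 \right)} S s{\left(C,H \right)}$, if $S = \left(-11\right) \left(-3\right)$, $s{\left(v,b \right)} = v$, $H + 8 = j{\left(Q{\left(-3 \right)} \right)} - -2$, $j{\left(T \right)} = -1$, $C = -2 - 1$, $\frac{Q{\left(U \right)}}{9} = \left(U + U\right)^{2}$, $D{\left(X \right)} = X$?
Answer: $-594$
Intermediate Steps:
$Q{\left(U \right)} = 36 U^{2}$ ($Q{\left(U \right)} = 9 \left(U + U\right)^{2} = 9 \left(2 U\right)^{2} = 9 \cdot 4 U^{2} = 36 U^{2}$)
$C = -3$
$H = -7$ ($H = -8 - -1 = -8 + \left(-1 + 2\right) = -8 + 1 = -7$)
$S = 33$
$D{\left(6 \right)} S s{\left(C,H \right)} = 6 \cdot 33 \left(-3\right) = 198 \left(-3\right) = -594$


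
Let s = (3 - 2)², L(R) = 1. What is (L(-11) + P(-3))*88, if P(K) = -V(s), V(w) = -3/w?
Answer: 352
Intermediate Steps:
s = 1 (s = 1² = 1)
P(K) = 3 (P(K) = -(-3)/1 = -(-3) = -1*(-3) = 3)
(L(-11) + P(-3))*88 = (1 + 3)*88 = 4*88 = 352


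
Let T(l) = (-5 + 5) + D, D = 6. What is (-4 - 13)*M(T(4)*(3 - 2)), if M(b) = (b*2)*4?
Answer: -816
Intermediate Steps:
T(l) = 6 (T(l) = (-5 + 5) + 6 = 0 + 6 = 6)
M(b) = 8*b (M(b) = (2*b)*4 = 8*b)
(-4 - 13)*M(T(4)*(3 - 2)) = (-4 - 13)*(8*(6*(3 - 2))) = -136*6*1 = -136*6 = -17*48 = -816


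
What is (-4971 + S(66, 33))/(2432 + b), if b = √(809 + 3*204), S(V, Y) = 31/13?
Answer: -157087744/76871639 + 452144*√29/76871639 ≈ -2.0118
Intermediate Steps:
S(V, Y) = 31/13 (S(V, Y) = 31*(1/13) = 31/13)
b = 7*√29 (b = √(809 + 612) = √1421 = 7*√29 ≈ 37.696)
(-4971 + S(66, 33))/(2432 + b) = (-4971 + 31/13)/(2432 + 7*√29) = -64592/(13*(2432 + 7*√29))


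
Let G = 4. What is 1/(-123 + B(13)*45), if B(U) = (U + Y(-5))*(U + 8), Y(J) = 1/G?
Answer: 4/49593 ≈ 8.0656e-5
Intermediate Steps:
Y(J) = ¼ (Y(J) = 1/4 = ¼)
B(U) = (8 + U)*(¼ + U) (B(U) = (U + ¼)*(U + 8) = (¼ + U)*(8 + U) = (8 + U)*(¼ + U))
1/(-123 + B(13)*45) = 1/(-123 + (2 + 13² + (33/4)*13)*45) = 1/(-123 + (2 + 169 + 429/4)*45) = 1/(-123 + (1113/4)*45) = 1/(-123 + 50085/4) = 1/(49593/4) = 4/49593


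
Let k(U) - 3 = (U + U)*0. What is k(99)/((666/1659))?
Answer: 553/74 ≈ 7.4730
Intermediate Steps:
k(U) = 3 (k(U) = 3 + (U + U)*0 = 3 + (2*U)*0 = 3 + 0 = 3)
k(99)/((666/1659)) = 3/((666/1659)) = 3/((666*(1/1659))) = 3/(222/553) = 3*(553/222) = 553/74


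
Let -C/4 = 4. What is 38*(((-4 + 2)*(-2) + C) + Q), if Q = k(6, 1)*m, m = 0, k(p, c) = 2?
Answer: -456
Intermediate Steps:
Q = 0 (Q = 2*0 = 0)
C = -16 (C = -4*4 = -16)
38*(((-4 + 2)*(-2) + C) + Q) = 38*(((-4 + 2)*(-2) - 16) + 0) = 38*((-2*(-2) - 16) + 0) = 38*((4 - 16) + 0) = 38*(-12 + 0) = 38*(-12) = -456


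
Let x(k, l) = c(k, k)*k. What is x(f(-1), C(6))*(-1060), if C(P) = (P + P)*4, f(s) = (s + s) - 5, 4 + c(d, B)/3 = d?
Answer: -244860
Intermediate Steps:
c(d, B) = -12 + 3*d
f(s) = -5 + 2*s (f(s) = 2*s - 5 = -5 + 2*s)
C(P) = 8*P (C(P) = (2*P)*4 = 8*P)
x(k, l) = k*(-12 + 3*k) (x(k, l) = (-12 + 3*k)*k = k*(-12 + 3*k))
x(f(-1), C(6))*(-1060) = (3*(-5 + 2*(-1))*(-4 + (-5 + 2*(-1))))*(-1060) = (3*(-5 - 2)*(-4 + (-5 - 2)))*(-1060) = (3*(-7)*(-4 - 7))*(-1060) = (3*(-7)*(-11))*(-1060) = 231*(-1060) = -244860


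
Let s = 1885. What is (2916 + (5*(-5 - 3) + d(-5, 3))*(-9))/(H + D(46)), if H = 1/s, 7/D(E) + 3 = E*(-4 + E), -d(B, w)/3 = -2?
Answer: 5857861815/7562 ≈ 7.7464e+5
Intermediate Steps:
d(B, w) = 6 (d(B, w) = -3*(-2) = 6)
D(E) = 7/(-3 + E*(-4 + E))
H = 1/1885 ≈ 0.00053050
(2916 + (5*(-5 - 3) + d(-5, 3))*(-9))/(H + D(46)) = (2916 + (5*(-5 - 3) + 6)*(-9))/(1/1885 + 7/(-3 + 46² - 4*46)) = (2916 + (5*(-8) + 6)*(-9))/(1/1885 + 7/(-3 + 2116 - 184)) = (2916 + (-40 + 6)*(-9))/(1/1885 + 7/1929) = (2916 - 34*(-9))/(1/1885 + 7*(1/1929)) = (2916 + 306)/(1/1885 + 7/1929) = 3222/(15124/3636165) = 3222*(3636165/15124) = 5857861815/7562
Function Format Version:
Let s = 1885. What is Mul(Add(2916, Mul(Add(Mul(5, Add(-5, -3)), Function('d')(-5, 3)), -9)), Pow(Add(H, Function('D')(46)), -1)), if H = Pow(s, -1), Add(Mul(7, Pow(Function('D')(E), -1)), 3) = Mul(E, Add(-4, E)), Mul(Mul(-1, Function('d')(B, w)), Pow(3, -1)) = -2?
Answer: Rational(5857861815, 7562) ≈ 7.7464e+5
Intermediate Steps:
Function('d')(B, w) = 6 (Function('d')(B, w) = Mul(-3, -2) = 6)
Function('D')(E) = Mul(7, Pow(Add(-3, Mul(E, Add(-4, E))), -1))
H = Rational(1, 1885) (H = Pow(1885, -1) = Rational(1, 1885) ≈ 0.00053050)
Mul(Add(2916, Mul(Add(Mul(5, Add(-5, -3)), Function('d')(-5, 3)), -9)), Pow(Add(H, Function('D')(46)), -1)) = Mul(Add(2916, Mul(Add(Mul(5, Add(-5, -3)), 6), -9)), Pow(Add(Rational(1, 1885), Mul(7, Pow(Add(-3, Pow(46, 2), Mul(-4, 46)), -1))), -1)) = Mul(Add(2916, Mul(Add(Mul(5, -8), 6), -9)), Pow(Add(Rational(1, 1885), Mul(7, Pow(Add(-3, 2116, -184), -1))), -1)) = Mul(Add(2916, Mul(Add(-40, 6), -9)), Pow(Add(Rational(1, 1885), Mul(7, Pow(1929, -1))), -1)) = Mul(Add(2916, Mul(-34, -9)), Pow(Add(Rational(1, 1885), Mul(7, Rational(1, 1929))), -1)) = Mul(Add(2916, 306), Pow(Add(Rational(1, 1885), Rational(7, 1929)), -1)) = Mul(3222, Pow(Rational(15124, 3636165), -1)) = Mul(3222, Rational(3636165, 15124)) = Rational(5857861815, 7562)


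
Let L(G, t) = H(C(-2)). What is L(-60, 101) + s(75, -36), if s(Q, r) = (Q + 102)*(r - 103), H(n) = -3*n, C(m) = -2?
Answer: -24597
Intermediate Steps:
L(G, t) = 6 (L(G, t) = -3*(-2) = 6)
s(Q, r) = (-103 + r)*(102 + Q) (s(Q, r) = (102 + Q)*(-103 + r) = (-103 + r)*(102 + Q))
L(-60, 101) + s(75, -36) = 6 + (-10506 - 103*75 + 102*(-36) + 75*(-36)) = 6 + (-10506 - 7725 - 3672 - 2700) = 6 - 24603 = -24597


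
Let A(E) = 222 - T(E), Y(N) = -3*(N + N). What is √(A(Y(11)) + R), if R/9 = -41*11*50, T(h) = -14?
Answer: I*√202714 ≈ 450.24*I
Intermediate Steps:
Y(N) = -6*N
A(E) = 236 (A(E) = 222 - 1*(-14) = 222 + 14 = 236)
R = -202950 (R = 9*(-41*11*50) = 9*(-451*50) = 9*(-22550) = -202950)
√(A(Y(11)) + R) = √(236 - 202950) = √(-202714) = I*√202714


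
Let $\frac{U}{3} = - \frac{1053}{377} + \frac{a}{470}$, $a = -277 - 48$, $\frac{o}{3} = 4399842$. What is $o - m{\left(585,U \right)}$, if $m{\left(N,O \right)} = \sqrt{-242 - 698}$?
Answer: $13199526 - 2 i \sqrt{235} \approx 1.32 \cdot 10^{7} - 30.659 i$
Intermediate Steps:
$o = 13199526$ ($o = 3 \cdot 4399842 = 13199526$)
$a = -325$
$U = - \frac{28497}{2726}$ ($U = 3 \left(- \frac{1053}{377} - \frac{325}{470}\right) = 3 \left(\left(-1053\right) \frac{1}{377} - \frac{65}{94}\right) = 3 \left(- \frac{81}{29} - \frac{65}{94}\right) = 3 \left(- \frac{9499}{2726}\right) = - \frac{28497}{2726} \approx -10.454$)
$m{\left(N,O \right)} = 2 i \sqrt{235}$ ($m{\left(N,O \right)} = \sqrt{-940} = 2 i \sqrt{235}$)
$o - m{\left(585,U \right)} = 13199526 - 2 i \sqrt{235}$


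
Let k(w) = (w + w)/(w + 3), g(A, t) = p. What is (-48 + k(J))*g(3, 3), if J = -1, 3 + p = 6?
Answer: -147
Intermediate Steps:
p = 3 (p = -3 + 6 = 3)
g(A, t) = 3
k(w) = 2*w/(3 + w) (k(w) = (2*w)/(3 + w) = 2*w/(3 + w))
(-48 + k(J))*g(3, 3) = (-48 + 2*(-1)/(3 - 1))*3 = (-48 + 2*(-1)/2)*3 = (-48 + 2*(-1)*(½))*3 = (-48 - 1)*3 = -49*3 = -147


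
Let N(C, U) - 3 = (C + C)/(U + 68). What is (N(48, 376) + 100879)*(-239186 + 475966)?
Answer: 883814972760/37 ≈ 2.3887e+10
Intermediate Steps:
N(C, U) = 3 + 2*C/(68 + U) (N(C, U) = 3 + (C + C)/(U + 68) = 3 + (2*C)/(68 + U) = 3 + 2*C/(68 + U))
(N(48, 376) + 100879)*(-239186 + 475966) = ((204 + 2*48 + 3*376)/(68 + 376) + 100879)*(-239186 + 475966) = ((204 + 96 + 1128)/444 + 100879)*236780 = ((1/444)*1428 + 100879)*236780 = (119/37 + 100879)*236780 = (3732642/37)*236780 = 883814972760/37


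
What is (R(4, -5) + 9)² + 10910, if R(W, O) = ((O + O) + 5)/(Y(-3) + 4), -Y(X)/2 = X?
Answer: 43929/4 ≈ 10982.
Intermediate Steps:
Y(X) = -2*X
R(W, O) = ½ + O/5 (R(W, O) = ((O + O) + 5)/(-2*(-3) + 4) = (2*O + 5)/(6 + 4) = (5 + 2*O)/10 = (5 + 2*O)*(⅒) = ½ + O/5)
(R(4, -5) + 9)² + 10910 = ((½ + (⅕)*(-5)) + 9)² + 10910 = ((½ - 1) + 9)² + 10910 = (-½ + 9)² + 10910 = (17/2)² + 10910 = 289/4 + 10910 = 43929/4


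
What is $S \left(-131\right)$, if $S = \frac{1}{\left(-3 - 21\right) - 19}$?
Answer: $\frac{131}{43} \approx 3.0465$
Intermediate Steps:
$S = - \frac{1}{43}$ ($S = \frac{1}{\left(-3 - 21\right) - 19} = \frac{1}{-24 - 19} = \frac{1}{-43} = - \frac{1}{43} \approx -0.023256$)
$S \left(-131\right) = \left(- \frac{1}{43}\right) \left(-131\right) = \frac{131}{43}$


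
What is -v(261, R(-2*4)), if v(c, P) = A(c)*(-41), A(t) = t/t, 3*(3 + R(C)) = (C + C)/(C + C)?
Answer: 41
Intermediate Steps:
R(C) = -8/3 (R(C) = -3 + ((C + C)/(C + C))/3 = -3 + ((2*C)/((2*C)))/3 = -3 + ((2*C)*(1/(2*C)))/3 = -3 + (1/3)*1 = -3 + 1/3 = -8/3)
A(t) = 1
v(c, P) = -41 (v(c, P) = 1*(-41) = -41)
-v(261, R(-2*4)) = -1*(-41) = 41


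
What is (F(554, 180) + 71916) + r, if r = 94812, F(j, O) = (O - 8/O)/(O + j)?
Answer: 2753516969/16515 ≈ 1.6673e+5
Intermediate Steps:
F(j, O) = (O - 8/O)/(O + j)
(F(554, 180) + 71916) + r = ((-8 + 180**2)/(180*(180 + 554)) + 71916) + 94812 = ((1/180)*(-8 + 32400)/734 + 71916) + 94812 = ((1/180)*(1/734)*32392 + 71916) + 94812 = (4049/16515 + 71916) + 94812 = 1187696789/16515 + 94812 = 2753516969/16515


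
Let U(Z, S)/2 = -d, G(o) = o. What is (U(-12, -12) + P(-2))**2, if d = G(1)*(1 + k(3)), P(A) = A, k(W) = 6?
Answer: 256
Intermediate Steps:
d = 7 (d = 1*(1 + 6) = 1*7 = 7)
U(Z, S) = -14 (U(Z, S) = 2*(-1*7) = 2*(-7) = -14)
(U(-12, -12) + P(-2))**2 = (-14 - 2)**2 = (-16)**2 = 256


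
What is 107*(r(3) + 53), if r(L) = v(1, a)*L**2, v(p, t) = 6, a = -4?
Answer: 11449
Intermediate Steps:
r(L) = 6*L**2
107*(r(3) + 53) = 107*(6*3**2 + 53) = 107*(6*9 + 53) = 107*(54 + 53) = 107*107 = 11449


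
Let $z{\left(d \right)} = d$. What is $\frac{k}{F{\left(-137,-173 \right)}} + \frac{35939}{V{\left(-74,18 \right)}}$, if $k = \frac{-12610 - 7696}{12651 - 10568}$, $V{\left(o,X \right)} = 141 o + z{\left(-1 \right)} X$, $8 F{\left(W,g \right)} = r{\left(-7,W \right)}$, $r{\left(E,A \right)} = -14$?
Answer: $\frac{324926689}{152400612} \approx 2.1321$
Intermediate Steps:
$F{\left(W,g \right)} = - \frac{7}{4}$ ($F{\left(W,g \right)} = \frac{1}{8} \left(-14\right) = - \frac{7}{4}$)
$V{\left(o,X \right)} = - X + 141 o$ ($V{\left(o,X \right)} = 141 o - X = - X + 141 o$)
$k = - \frac{20306}{2083} \approx -9.7484$
$\frac{k}{F{\left(-137,-173 \right)}} + \frac{35939}{V{\left(-74,18 \right)}} = - \frac{20306}{2083 \left(- \frac{7}{4}\right)} + \frac{35939}{\left(-1\right) 18 + 141 \left(-74\right)} = \left(- \frac{20306}{2083}\right) \left(- \frac{4}{7}\right) + \frac{35939}{-18 - 10434} = \frac{81224}{14581} + \frac{35939}{-10452} = \frac{81224}{14581} + 35939 \left(- \frac{1}{10452}\right) = \frac{81224}{14581} - \frac{35939}{10452} = \frac{324926689}{152400612}$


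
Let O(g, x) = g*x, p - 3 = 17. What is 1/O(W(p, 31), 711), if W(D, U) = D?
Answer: 1/14220 ≈ 7.0323e-5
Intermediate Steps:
p = 20 (p = 3 + 17 = 20)
1/O(W(p, 31), 711) = 1/(20*711) = 1/14220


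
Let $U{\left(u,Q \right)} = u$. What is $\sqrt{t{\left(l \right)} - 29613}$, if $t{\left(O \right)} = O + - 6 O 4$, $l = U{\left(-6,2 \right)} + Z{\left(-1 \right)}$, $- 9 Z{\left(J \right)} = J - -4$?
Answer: $\frac{i \sqrt{265206}}{3} \approx 171.66 i$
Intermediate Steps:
$Z{\left(J \right)} = - \frac{4}{9} - \frac{J}{9}$ ($Z{\left(J \right)} = - \frac{J - -4}{9} = - \frac{J + 4}{9} = - \frac{4 + J}{9} = - \frac{4}{9} - \frac{J}{9}$)
$l = - \frac{19}{3}$ ($l = -6 - \frac{1}{3} = - \frac{19}{3} \approx -6.3333$)
$t{\left(O \right)} = - 23 O$ ($t{\left(O \right)} = O - 24 O = - 23 O$)
$\sqrt{t{\left(l \right)} - 29613} = \sqrt{\left(-23\right) \left(- \frac{19}{3}\right) - 29613} = \sqrt{\frac{437}{3} - 29613} = \sqrt{- \frac{88402}{3}} = \frac{i \sqrt{265206}}{3}$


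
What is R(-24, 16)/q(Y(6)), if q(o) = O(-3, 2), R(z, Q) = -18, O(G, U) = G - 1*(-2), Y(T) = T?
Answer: 18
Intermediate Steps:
O(G, U) = 2 + G (O(G, U) = G + 2 = 2 + G)
q(o) = -1 (q(o) = 2 - 3 = -1)
R(-24, 16)/q(Y(6)) = -18/(-1) = -18*(-1) = 18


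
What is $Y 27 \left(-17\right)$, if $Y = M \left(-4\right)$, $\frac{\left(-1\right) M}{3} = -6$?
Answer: $33048$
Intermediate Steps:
$M = 18$ ($M = \left(-3\right) \left(-6\right) = 18$)
$Y = -72$ ($Y = 18 \left(-4\right) = -72$)
$Y 27 \left(-17\right) = \left(-72\right) 27 \left(-17\right) = \left(-1944\right) \left(-17\right) = 33048$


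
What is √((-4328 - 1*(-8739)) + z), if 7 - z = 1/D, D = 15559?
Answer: √1069520385499/15559 ≈ 66.468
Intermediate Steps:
z = 108912/15559 (z = 7 - 1/15559 = 108912/15559 ≈ 6.9999)
√((-4328 - 1*(-8739)) + z) = √((-4328 - 1*(-8739)) + 108912/15559) = √((-4328 + 8739) + 108912/15559) = √(4411 + 108912/15559) = √(68739661/15559) = √1069520385499/15559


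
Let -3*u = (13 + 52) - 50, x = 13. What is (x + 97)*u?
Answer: -550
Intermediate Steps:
u = -5 (u = -((13 + 52) - 50)/3 = -(65 - 50)/3 = -⅓*15 = -5)
(x + 97)*u = (13 + 97)*(-5) = 110*(-5) = -550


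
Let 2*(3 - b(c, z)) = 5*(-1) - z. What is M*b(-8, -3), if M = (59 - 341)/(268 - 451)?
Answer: 376/61 ≈ 6.1639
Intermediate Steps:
b(c, z) = 11/2 + z/2 (b(c, z) = 3 - (5*(-1) - z)/2 = 3 - (-5 - z)/2 = 3 + (5/2 + z/2) = 11/2 + z/2)
M = 94/61 (M = -282/(-183) = -282*(-1/183) = 94/61 ≈ 1.5410)
M*b(-8, -3) = 94*(11/2 + (½)*(-3))/61 = 94*(11/2 - 3/2)/61 = (94/61)*4 = 376/61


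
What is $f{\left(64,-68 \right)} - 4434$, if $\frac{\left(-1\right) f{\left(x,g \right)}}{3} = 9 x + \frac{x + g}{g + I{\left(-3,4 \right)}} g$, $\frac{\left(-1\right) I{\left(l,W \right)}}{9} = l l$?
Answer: $- \frac{917322}{149} \approx -6156.5$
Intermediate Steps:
$I{\left(l,W \right)} = - 9 l^{2}$ ($I{\left(l,W \right)} = - 9 l l = - 9 l^{2}$)
$f{\left(x,g \right)} = - 27 x - \frac{3 g \left(g + x\right)}{-81 + g}$ ($f{\left(x,g \right)} = - 3 \left(9 x + \frac{x + g}{g - 9 \left(-3\right)^{2}} g\right) = - 3 \left(9 x + \frac{g + x}{g - 81} g\right) = - 3 \left(9 x + \frac{g + x}{-81 + g} g\right) = - 3 \left(9 x + \frac{g \left(g + x\right)}{-81 + g}\right) = - 27 x - \frac{3 g \left(g + x\right)}{-81 + g}$)
$f{\left(64,-68 \right)} - 4434 = \frac{3 \left(- \left(-68\right)^{2} + 729 \cdot 64 - \left(-680\right) 64\right)}{-81 - 68} - 4434 = \frac{3 \left(\left(-1\right) 4624 + 46656 + 43520\right)}{-149} - 4434 = 3 \left(- \frac{1}{149}\right) \left(-4624 + 46656 + 43520\right) - 4434 = 3 \left(- \frac{1}{149}\right) 85552 - 4434 = - \frac{256656}{149} - 4434 = - \frac{917322}{149}$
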